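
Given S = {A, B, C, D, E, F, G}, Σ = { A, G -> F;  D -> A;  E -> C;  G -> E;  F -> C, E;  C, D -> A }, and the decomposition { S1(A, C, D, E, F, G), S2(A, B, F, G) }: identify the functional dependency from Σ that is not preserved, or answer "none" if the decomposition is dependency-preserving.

A, G → F lies within S1.
D → A lies within S1.
E → C lies within S1.
G → E lies within S1.
F → C, E lies within S1.
C, D → A lies within S1.
Every dependency is enforceable on the fragments, so the decomposition is dependency-preserving.

none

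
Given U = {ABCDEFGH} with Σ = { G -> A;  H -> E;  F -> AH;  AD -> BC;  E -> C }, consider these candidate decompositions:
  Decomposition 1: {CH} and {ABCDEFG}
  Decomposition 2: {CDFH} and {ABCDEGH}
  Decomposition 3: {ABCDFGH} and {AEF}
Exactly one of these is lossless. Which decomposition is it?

Decomposition 1: common = {C}, closure = {C} → lossy.
Decomposition 2: common = {CDH}, closure = {CDEH} → lossy.
Decomposition 3: common = {AF}, closure = {ACEFH} → lossless.

Decomposition 3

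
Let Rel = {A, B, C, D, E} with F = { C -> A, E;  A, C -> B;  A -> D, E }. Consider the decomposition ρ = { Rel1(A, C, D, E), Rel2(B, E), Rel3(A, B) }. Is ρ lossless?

Chase test. Columns are A, B, C, D, E; row i has aⱼ where attribute j ∈ Reli, else bᵢⱼ.
Initial tableau (one row per fragment):
  row 1: a1 b12 a3 a4 a5
  row 2: b21 a2 b23 b24 a5
  row 3: a1 a2 b33 b34 b35
Rows 1 and 3 agree on A; apply A→D, E and equate their D, E entries.
No row becomes fully distinguished — the join is lossy.

No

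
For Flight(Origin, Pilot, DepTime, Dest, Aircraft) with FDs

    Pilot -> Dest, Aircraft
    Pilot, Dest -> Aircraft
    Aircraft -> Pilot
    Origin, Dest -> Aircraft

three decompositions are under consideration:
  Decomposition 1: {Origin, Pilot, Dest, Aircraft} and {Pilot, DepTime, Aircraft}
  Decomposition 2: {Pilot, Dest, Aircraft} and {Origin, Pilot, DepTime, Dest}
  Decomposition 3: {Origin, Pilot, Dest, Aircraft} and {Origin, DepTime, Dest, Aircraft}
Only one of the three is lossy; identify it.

Decomposition 1

Decomposition 1: common = {Pilot, Aircraft}, closure = {Pilot, Dest, Aircraft} → lossy.
Decomposition 2: common = {Pilot, Dest}, closure = {Pilot, Dest, Aircraft} → lossless.
Decomposition 3: common = {Origin, Dest, Aircraft}, closure = {Origin, Pilot, Dest, Aircraft} → lossless.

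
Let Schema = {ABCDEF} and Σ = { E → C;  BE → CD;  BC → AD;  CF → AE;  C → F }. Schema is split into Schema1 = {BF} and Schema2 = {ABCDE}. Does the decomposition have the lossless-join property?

Common attributes: Schema1 ∩ Schema2 = {B}.
No dependency enlarges {B}, so (B)⁺ = {B}.
The closure contains neither all of Schema1 = {BF} nor all of Schema2 = {ABCDE}, so the common attributes are not a superkey of either fragment. The join is lossy.

No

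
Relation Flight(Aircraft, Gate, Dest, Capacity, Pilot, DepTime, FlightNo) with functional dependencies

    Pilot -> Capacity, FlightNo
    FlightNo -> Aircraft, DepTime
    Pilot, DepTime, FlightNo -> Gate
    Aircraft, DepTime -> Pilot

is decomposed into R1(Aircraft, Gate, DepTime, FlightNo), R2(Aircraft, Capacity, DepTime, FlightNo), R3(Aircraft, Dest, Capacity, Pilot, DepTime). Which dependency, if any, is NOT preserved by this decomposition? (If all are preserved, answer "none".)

Pilot → Capacity, FlightNo: restricted closure across fragments reaches Capacity, FlightNo.
FlightNo → Aircraft, DepTime lies within R1.
Pilot, DepTime, FlightNo → Gate: restricted closure across fragments reaches Gate.
Aircraft, DepTime → Pilot lies within R3.
Every dependency is enforceable on the fragments, so the decomposition is dependency-preserving.

none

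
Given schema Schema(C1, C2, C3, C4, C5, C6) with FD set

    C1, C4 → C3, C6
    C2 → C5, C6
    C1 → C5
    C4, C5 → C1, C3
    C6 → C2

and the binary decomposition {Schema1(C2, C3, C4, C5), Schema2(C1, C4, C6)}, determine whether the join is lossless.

Common attributes: Schema1 ∩ Schema2 = {C4}.
No dependency enlarges {C4}, so (C4)⁺ = {C4}.
The closure contains neither all of Schema1 = {C2, C3, C4, C5} nor all of Schema2 = {C1, C4, C6}, so the common attributes are not a superkey of either fragment. The join is lossy.

No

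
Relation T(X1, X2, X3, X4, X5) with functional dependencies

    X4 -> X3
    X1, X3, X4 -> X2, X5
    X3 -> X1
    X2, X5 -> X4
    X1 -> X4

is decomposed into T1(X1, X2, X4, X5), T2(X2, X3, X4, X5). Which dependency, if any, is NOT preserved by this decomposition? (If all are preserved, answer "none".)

X4 → X3 lies within T2.
X1, X3, X4 → X2, X5: restricted closure across fragments reaches X2, X5.
X3 → X1: restricted closure across fragments reaches X1.
X2, X5 → X4 lies within T1.
X1 → X4 lies within T1.
Every dependency is enforceable on the fragments, so the decomposition is dependency-preserving.

none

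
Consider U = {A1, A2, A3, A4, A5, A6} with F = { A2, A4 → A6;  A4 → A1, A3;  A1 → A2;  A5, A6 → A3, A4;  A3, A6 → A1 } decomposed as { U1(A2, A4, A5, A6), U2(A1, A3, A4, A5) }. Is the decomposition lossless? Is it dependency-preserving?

Lossless test: (A4, A5)⁺ = {A1, A2, A3, A4, A5, A6}, which contains all of one fragment — lossless.
Dependency preservation: the restricted closure of {A1} across the fragments never reaches {A2}, so A1 → A2 cannot be enforced without a join — not preserved.

lossless but not dependency-preserving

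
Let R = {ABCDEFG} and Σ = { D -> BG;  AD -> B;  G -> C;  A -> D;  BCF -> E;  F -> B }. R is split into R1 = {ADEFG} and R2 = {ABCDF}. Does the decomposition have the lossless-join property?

Common attributes: R1 ∩ R2 = {ADF}.
Closure of {ADF}: D → BG applies, adding BG; G → C applies, adding C; BCF → E applies, adding E. So (ADF)⁺ = {ABCDEFG}.
This closure contains every attribute of R1, so R1 ∩ R2 → R1. The join is lossless.

Yes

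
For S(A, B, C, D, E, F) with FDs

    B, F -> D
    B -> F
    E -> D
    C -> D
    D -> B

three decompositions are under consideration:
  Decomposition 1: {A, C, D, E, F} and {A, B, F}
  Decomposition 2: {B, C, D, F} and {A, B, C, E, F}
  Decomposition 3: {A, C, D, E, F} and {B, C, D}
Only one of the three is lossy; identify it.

Decomposition 1: common = {A, F}, closure = {A, F} → lossy.
Decomposition 2: common = {B, C, F}, closure = {B, C, D, F} → lossless.
Decomposition 3: common = {C, D}, closure = {B, C, D, F} → lossless.

Decomposition 1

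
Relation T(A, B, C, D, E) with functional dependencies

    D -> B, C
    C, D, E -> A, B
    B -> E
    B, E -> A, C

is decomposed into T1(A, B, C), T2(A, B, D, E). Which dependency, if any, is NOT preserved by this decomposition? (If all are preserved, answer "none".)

D → B, C: restricted closure across fragments reaches B, C.
C, D, E → A, B: restricted closure across fragments reaches A, B.
B → E lies within T2.
B, E → A, C: restricted closure across fragments reaches A, C.
Every dependency is enforceable on the fragments, so the decomposition is dependency-preserving.

none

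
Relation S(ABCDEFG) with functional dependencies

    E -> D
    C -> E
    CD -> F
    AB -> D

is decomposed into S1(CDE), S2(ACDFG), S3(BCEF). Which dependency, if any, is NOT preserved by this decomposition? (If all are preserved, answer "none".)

AB -> D

Check AB → D: no single fragment contains all of {ABD}, and the restricted closure of {AB} across the fragments never reaches {D}.
E → D is preserved.
C → E is preserved.
CD → F is preserved.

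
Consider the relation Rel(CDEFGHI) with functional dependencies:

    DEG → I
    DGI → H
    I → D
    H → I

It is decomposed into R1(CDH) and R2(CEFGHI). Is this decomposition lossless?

Yes

Common attributes: R1 ∩ R2 = {CH}.
Closure of {CH}: H → I applies, adding I; I → D applies, adding D. So (CH)⁺ = {CDHI}.
This closure contains every attribute of R1, so R1 ∩ R2 → R1. The join is lossless.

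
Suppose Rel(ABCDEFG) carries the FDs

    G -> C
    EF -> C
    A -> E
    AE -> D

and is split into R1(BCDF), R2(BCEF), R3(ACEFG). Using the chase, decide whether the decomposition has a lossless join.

Chase test. Columns are ABCDEFG; row i has aⱼ where attribute j ∈ Ri, else bᵢⱼ.
Initial tableau (one row per fragment):
  row 1: b11 a2 a3 a4 b15 a6 b17
  row 2: b21 a2 a3 b24 a5 a6 b27
  row 3: a1 b32 a3 b34 a5 a6 a7
No row becomes fully distinguished — the join is lossy.

No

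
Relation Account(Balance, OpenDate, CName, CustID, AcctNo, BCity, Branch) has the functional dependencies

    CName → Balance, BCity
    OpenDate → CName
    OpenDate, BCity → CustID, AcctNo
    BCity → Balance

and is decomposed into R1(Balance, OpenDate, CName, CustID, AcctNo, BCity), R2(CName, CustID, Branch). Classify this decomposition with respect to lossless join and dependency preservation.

Lossless test: (CName, CustID)⁺ = {Balance, CName, CustID, BCity}, which is a superkey of neither fragment — lossy.
Dependency preservation: every FD's attributes lie within a single fragment, so each can be enforced locally — preserved.

lossy but dependency-preserving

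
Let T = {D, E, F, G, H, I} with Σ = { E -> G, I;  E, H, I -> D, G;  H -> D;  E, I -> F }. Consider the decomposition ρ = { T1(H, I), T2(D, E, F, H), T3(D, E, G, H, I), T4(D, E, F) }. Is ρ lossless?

Yes

Chase test. Columns are D, E, F, G, H, I; row i has aⱼ where attribute j ∈ Ti, else bᵢⱼ.
Initial tableau (one row per fragment):
  row 1: b11 b12 b13 b14 a5 a6
  row 2: a1 a2 a3 b24 a5 b26
  row 3: a1 a2 b33 a4 a5 a6
  row 4: a1 a2 a3 b44 b45 b46
Rows 2 and 3 agree on E; apply E→G, I and equate their G, I entries.
Rows 2 and 4 agree on E; apply E→G, I and equate their G, I entries.
Rows 1 and 2 agree on H; apply H→D and equate their D entries.
Rows 2 and 3 agree on E, I; apply E, I→F and equate their F entries.
Row 2 is now all distinguished symbols — the join is lossless.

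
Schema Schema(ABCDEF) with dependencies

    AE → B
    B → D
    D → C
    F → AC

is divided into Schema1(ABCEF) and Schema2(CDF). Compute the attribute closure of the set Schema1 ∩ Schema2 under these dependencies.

Schema1 ∩ Schema2 = {CF}.
F → AC applies, adding A
Closure: {ACF}.

ACF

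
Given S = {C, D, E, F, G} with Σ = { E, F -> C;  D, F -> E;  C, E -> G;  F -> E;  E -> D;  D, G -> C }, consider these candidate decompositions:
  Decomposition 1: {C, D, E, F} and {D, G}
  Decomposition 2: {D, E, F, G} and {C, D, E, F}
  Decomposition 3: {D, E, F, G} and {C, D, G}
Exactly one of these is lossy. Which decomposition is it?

Decomposition 1: common = {D}, closure = {D} → lossy.
Decomposition 2: common = {D, E, F}, closure = {C, D, E, F, G} → lossless.
Decomposition 3: common = {D, G}, closure = {C, D, G} → lossless.

Decomposition 1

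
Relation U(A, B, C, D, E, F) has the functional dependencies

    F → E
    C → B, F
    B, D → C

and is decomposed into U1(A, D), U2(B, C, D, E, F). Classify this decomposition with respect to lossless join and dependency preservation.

lossy but dependency-preserving

Lossless test: (D)⁺ = {D}, which is a superkey of neither fragment — lossy.
Dependency preservation: every FD's attributes lie within a single fragment, so each can be enforced locally — preserved.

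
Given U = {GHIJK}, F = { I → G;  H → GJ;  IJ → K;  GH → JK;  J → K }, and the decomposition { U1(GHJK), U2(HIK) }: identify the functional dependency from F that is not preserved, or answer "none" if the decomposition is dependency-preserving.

Check I → G: no single fragment contains all of {GI}, and the restricted closure of {I} across the fragments never reaches {G}.
H → GJ is preserved.
IJ → K is preserved.
GH → JK is preserved.
J → K is preserved.

I → G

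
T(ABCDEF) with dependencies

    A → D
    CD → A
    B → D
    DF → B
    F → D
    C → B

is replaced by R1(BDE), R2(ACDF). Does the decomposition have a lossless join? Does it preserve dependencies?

Lossless test: (D)⁺ = {D}, which is a superkey of neither fragment — lossy.
Dependency preservation: the restricted closure of {DF} across the fragments never reaches {B}, so DF → B cannot be enforced without a join — not preserved.

lossy and not dependency-preserving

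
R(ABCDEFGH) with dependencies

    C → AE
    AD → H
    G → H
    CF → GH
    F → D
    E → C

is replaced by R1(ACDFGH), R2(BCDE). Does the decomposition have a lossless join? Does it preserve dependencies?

lossy but dependency-preserving

Lossless test: (CD)⁺ = {ACDEH}, which is a superkey of neither fragment — lossy.
Dependency preservation: C → AE is not contained in any single fragment, but the restricted closure of its left-hand side across the fragments still reaches the right-hand side; the remaining FDs each lie inside some fragment. All dependencies are preserved.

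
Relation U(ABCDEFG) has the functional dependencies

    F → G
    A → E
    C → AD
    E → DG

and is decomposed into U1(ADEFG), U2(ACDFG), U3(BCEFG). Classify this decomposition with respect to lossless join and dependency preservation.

Lossless test (chase): Rows 1 and 2 agree on A; apply A→E and equate their E entries. Rows 2 and 3 agree on C; apply C→AD and equate their AD entries. Row 3 is now all distinguished symbols — the join is lossless.
Dependency preservation: every FD's attributes lie within a single fragment, so each can be enforced locally — preserved.

lossless and dependency-preserving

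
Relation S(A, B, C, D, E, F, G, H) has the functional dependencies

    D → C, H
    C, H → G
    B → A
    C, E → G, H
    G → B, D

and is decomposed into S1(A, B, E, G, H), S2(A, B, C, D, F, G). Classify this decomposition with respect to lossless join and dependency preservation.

Lossless test: (A, B, G)⁺ = {A, B, C, D, G, H}, which is a superkey of neither fragment — lossy.
Dependency preservation: the restricted closure of {C, H} across the fragments never reaches {G}, so C, H → G cannot be enforced without a join — not preserved.

lossy and not dependency-preserving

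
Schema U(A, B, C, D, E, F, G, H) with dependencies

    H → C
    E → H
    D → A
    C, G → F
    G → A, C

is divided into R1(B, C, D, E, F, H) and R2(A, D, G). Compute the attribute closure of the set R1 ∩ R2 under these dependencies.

R1 ∩ R2 = {D}.
D → A applies, adding A
Closure: {A, D}.

A, D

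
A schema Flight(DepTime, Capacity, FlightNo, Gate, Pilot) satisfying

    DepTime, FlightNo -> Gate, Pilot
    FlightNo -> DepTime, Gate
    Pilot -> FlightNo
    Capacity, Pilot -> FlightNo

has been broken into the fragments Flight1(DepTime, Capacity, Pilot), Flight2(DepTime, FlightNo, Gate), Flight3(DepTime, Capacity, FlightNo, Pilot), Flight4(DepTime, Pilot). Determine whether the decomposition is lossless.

Chase test. Columns are DepTime, Capacity, FlightNo, Gate, Pilot; row i has aⱼ where attribute j ∈ Flighti, else bᵢⱼ.
Initial tableau (one row per fragment):
  row 1: a1 a2 b13 b14 a5
  row 2: a1 b22 a3 a4 b25
  row 3: a1 a2 a3 b34 a5
  row 4: a1 b42 b43 b44 a5
Rows 2 and 3 agree on DepTime, FlightNo; apply DepTime, FlightNo→Gate, Pilot and equate their Gate, Pilot entries.
Rows 1 and 2 agree on Pilot; apply Pilot→FlightNo and equate their FlightNo entries.
Rows 1 and 4 agree on Pilot; apply Pilot→FlightNo and equate their FlightNo entries.
Rows 1 and 2 agree on DepTime, FlightNo; apply DepTime, FlightNo→Gate, Pilot and equate their Gate, Pilot entries.
Rows 1 and 4 agree on DepTime, FlightNo; apply DepTime, FlightNo→Gate, Pilot and equate their Gate, Pilot entries.
Row 1 is now all distinguished symbols — the join is lossless.

Yes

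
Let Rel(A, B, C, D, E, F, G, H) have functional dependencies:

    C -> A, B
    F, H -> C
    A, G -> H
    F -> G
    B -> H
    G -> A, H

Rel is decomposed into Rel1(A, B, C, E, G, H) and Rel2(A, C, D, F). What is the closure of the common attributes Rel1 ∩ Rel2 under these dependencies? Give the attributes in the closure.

Rel1 ∩ Rel2 = {A, C}.
C → A, B applies, adding B
B → H applies, adding H
Closure: {A, B, C, H}.

A, B, C, H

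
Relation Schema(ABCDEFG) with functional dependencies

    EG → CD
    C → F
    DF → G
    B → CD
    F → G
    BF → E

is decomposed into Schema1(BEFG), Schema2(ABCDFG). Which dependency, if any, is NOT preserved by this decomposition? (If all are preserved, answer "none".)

Check EG → CD: no single fragment contains all of {CDEG}, and the restricted closure of {EG} across the fragments never reaches {CD}.
C → F is preserved.
DF → G is preserved.
B → CD is preserved.
F → G is preserved.
BF → E is preserved.

EG → CD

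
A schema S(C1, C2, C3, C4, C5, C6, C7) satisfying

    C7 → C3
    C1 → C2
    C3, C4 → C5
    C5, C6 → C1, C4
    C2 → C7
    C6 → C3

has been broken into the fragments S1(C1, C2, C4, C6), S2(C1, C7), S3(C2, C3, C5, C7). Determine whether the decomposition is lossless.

Chase test. Columns are C1, C2, C3, C4, C5, C6, C7; row i has aⱼ where attribute j ∈ Si, else bᵢⱼ.
Initial tableau (one row per fragment):
  row 1: a1 a2 b13 a4 b15 a6 b17
  row 2: a1 b22 b23 b24 b25 b26 a7
  row 3: b31 a2 a3 b34 a5 b36 a7
Rows 2 and 3 agree on C7; apply C7→C3 and equate their C3 entries.
Rows 1 and 2 agree on C1; apply C1→C2 and equate their C2 entries.
Rows 1 and 2 agree on C2; apply C2→C7 and equate their C7 entries.
Rows 1 and 2 agree on C7; apply C7→C3 and equate their C3 entries.
No row becomes fully distinguished — the join is lossy.

No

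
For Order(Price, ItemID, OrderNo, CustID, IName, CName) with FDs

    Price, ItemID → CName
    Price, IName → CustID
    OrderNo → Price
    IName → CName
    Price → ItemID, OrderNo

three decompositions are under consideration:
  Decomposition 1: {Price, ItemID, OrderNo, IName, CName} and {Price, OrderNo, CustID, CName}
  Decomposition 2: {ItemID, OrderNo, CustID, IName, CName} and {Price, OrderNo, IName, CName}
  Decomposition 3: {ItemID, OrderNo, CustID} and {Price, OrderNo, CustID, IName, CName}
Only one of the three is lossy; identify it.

Decomposition 1: common = {Price, OrderNo, CName}, closure = {Price, ItemID, OrderNo, CName} → lossy.
Decomposition 2: common = {OrderNo, IName, CName}, closure = {Price, ItemID, OrderNo, CustID, IName, CName} → lossless.
Decomposition 3: common = {OrderNo, CustID}, closure = {Price, ItemID, OrderNo, CustID, CName} → lossless.

Decomposition 1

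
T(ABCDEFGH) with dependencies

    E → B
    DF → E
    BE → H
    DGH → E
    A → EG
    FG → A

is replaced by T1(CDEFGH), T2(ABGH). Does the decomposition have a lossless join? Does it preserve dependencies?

Lossless test: (GH)⁺ = {GH}, which is a superkey of neither fragment — lossy.
Dependency preservation: the restricted closure of {E} across the fragments never reaches {B}, so E → B cannot be enforced without a join — not preserved.

lossy and not dependency-preserving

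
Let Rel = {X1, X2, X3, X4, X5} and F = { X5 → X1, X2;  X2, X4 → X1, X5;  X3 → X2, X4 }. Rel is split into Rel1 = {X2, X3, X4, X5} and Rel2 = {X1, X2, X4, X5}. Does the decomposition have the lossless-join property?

Common attributes: Rel1 ∩ Rel2 = {X2, X4, X5}.
Closure of {X2, X4, X5}: X5 → X1, X2 applies, adding X1. So (X2, X4, X5)⁺ = {X1, X2, X4, X5}.
This closure contains every attribute of Rel2, so Rel1 ∩ Rel2 → Rel2. The join is lossless.

Yes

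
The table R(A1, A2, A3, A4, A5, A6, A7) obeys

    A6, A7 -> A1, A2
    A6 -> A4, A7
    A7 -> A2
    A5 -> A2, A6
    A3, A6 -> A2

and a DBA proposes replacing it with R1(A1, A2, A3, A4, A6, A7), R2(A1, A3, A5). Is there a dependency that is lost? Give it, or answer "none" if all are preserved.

Check A5 → A2, A6: no single fragment contains all of {A2, A5, A6}, and the restricted closure of {A5} across the fragments never reaches {A2, A6}.
A6, A7 → A1, A2 is preserved.
A6 → A4, A7 is preserved.
A7 → A2 is preserved.
A3, A6 → A2 is preserved.

A5 -> A2, A6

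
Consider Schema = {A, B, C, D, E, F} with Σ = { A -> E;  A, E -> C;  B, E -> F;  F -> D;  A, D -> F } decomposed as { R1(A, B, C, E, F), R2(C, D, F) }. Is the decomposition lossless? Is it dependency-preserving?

Lossless test: (C, F)⁺ = {C, D, F}, which contains all of one fragment — lossless.
Dependency preservation: the restricted closure of {A, D} across the fragments never reaches {F}, so A, D → F cannot be enforced without a join — not preserved.

lossless but not dependency-preserving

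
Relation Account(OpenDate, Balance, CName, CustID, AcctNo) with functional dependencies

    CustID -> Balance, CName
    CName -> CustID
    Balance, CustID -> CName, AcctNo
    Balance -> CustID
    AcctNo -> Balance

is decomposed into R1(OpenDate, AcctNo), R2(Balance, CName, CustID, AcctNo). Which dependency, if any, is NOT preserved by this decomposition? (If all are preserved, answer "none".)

CustID → Balance, CName lies within R2.
CName → CustID lies within R2.
Balance, CustID → CName, AcctNo lies within R2.
Balance → CustID lies within R2.
AcctNo → Balance lies within R2.
Every dependency is enforceable on the fragments, so the decomposition is dependency-preserving.

none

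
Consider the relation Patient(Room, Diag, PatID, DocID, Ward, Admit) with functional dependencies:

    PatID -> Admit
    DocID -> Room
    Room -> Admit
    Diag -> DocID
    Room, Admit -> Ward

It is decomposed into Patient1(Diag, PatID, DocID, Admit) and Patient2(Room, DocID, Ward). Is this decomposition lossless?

Yes

Common attributes: Patient1 ∩ Patient2 = {DocID}.
Closure of {DocID}: DocID → Room applies, adding Room; Room → Admit applies, adding Admit; Room, Admit → Ward applies, adding Ward. So (DocID)⁺ = {Room, DocID, Ward, Admit}.
This closure contains every attribute of Patient2, so Patient1 ∩ Patient2 → Patient2. The join is lossless.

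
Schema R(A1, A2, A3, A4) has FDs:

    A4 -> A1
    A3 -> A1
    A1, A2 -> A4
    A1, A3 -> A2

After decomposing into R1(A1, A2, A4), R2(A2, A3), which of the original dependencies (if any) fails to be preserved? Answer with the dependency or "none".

Check A3 → A1: no single fragment contains all of {A1, A3}, and the restricted closure of {A3} across the fragments never reaches {A1}.
A4 → A1 is preserved.
A1, A2 → A4 is preserved.
A1, A3 → A2 is preserved.

A3 -> A1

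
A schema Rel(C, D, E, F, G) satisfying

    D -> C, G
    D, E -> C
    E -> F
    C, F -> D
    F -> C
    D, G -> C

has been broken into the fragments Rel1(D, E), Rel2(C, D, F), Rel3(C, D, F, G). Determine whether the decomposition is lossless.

Chase test. Columns are C, D, E, F, G; row i has aⱼ where attribute j ∈ Reli, else bᵢⱼ.
Initial tableau (one row per fragment):
  row 1: b11 a2 a3 b14 b15
  row 2: a1 a2 b23 a4 b25
  row 3: a1 a2 b33 a4 a5
Rows 1 and 2 agree on D; apply D→C, G and equate their C, G entries.
Rows 1 and 3 agree on D; apply D→C, G and equate their C, G entries.
No row becomes fully distinguished — the join is lossy.

No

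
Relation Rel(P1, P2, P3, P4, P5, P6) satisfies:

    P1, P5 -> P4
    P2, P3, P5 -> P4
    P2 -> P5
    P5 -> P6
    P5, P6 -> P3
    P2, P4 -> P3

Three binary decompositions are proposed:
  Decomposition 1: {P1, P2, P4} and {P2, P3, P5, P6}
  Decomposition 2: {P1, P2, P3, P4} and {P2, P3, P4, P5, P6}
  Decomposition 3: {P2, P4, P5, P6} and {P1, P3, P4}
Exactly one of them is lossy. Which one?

Decomposition 1: common = {P2}, closure = {P2, P3, P4, P5, P6} → lossless.
Decomposition 2: common = {P2, P3, P4}, closure = {P2, P3, P4, P5, P6} → lossless.
Decomposition 3: common = {P4}, closure = {P4} → lossy.

Decomposition 3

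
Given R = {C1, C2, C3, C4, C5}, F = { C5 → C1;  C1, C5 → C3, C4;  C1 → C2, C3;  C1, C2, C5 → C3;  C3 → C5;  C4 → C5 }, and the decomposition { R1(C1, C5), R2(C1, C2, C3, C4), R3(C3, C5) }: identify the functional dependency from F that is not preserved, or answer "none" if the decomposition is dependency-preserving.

C5 → C1 lies within R1.
C1, C5 → C3, C4: restricted closure across fragments reaches C3, C4.
C1 → C2, C3 lies within R2.
C1, C2, C5 → C3: restricted closure across fragments reaches C3.
C3 → C5 lies within R3.
C4 → C5: restricted closure across fragments reaches C5.
Every dependency is enforceable on the fragments, so the decomposition is dependency-preserving.

none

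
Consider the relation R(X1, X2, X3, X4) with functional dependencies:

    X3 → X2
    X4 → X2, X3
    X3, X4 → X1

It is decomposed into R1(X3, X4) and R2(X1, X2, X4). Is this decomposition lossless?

Common attributes: R1 ∩ R2 = {X4}.
Closure of {X4}: X4 → X2, X3 applies, adding X2, X3; X3, X4 → X1 applies, adding X1. So (X4)⁺ = {X1, X2, X3, X4}.
This closure contains every attribute of R1, so R1 ∩ R2 → R1. The join is lossless.

Yes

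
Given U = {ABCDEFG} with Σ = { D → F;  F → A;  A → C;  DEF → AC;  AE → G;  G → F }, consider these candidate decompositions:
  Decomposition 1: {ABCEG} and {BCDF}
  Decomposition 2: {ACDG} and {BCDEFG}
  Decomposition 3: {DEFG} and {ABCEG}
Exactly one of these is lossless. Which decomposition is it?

Decomposition 2

Decomposition 1: common = {BC}, closure = {BC} → lossy.
Decomposition 2: common = {CDG}, closure = {ACDFG} → lossless.
Decomposition 3: common = {EG}, closure = {ACEFG} → lossy.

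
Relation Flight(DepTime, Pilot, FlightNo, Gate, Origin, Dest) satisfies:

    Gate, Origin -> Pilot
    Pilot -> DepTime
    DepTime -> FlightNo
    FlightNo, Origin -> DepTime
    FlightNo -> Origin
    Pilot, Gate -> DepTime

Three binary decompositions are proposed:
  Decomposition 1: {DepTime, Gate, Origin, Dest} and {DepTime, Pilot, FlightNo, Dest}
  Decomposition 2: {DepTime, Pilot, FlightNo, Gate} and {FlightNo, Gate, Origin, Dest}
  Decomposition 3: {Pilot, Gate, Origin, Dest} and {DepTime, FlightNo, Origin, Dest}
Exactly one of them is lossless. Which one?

Decomposition 1: common = {DepTime, Dest}, closure = {DepTime, FlightNo, Origin, Dest} → lossy.
Decomposition 2: common = {FlightNo, Gate}, closure = {DepTime, Pilot, FlightNo, Gate, Origin} → lossless.
Decomposition 3: common = {Origin, Dest}, closure = {Origin, Dest} → lossy.

Decomposition 2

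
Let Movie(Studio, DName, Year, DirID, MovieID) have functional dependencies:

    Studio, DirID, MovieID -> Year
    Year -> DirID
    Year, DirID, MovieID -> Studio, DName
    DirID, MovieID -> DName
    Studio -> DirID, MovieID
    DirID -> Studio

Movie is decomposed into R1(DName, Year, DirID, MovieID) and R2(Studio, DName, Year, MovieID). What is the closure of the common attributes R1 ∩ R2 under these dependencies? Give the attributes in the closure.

R1 ∩ R2 = {DName, Year, MovieID}.
Year → DirID applies, adding DirID
Year, DirID, MovieID → Studio, DName applies, adding Studio
Closure: {Studio, DName, Year, DirID, MovieID}.

Studio, DName, Year, DirID, MovieID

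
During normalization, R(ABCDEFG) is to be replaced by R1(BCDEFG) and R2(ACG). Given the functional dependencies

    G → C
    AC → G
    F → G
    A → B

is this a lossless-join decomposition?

No

Common attributes: R1 ∩ R2 = {CG}.
No dependency enlarges {CG}, so (CG)⁺ = {CG}.
The closure contains neither all of R1 = {BCDEFG} nor all of R2 = {ACG}, so the common attributes are not a superkey of either fragment. The join is lossy.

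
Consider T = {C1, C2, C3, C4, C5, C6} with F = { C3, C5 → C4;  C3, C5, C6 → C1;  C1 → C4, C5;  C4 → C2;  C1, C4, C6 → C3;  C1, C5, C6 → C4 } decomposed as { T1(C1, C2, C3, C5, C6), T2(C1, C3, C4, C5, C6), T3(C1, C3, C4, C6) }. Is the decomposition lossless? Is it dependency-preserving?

lossless but not dependency-preserving

Lossless test (chase): Rows 1 and 2 agree on C3, C5; apply C3, C5→C4 and equate their C4 entries. Rows 1 and 3 agree on C1; apply C1→C4, C5 and equate their C4, C5 entries. Rows 1 and 2 agree on C4; apply C4→C2 and equate their C2 entries. Rows 1 and 3 agree on C4; apply C4→C2 and equate their C2 entries. Row 1 is now all distinguished symbols — the join is lossless.
Dependency preservation: the restricted closure of {C4} across the fragments never reaches {C2}, so C4 → C2 cannot be enforced without a join — not preserved.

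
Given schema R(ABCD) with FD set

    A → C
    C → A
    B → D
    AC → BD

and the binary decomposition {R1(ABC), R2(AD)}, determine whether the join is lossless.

Common attributes: R1 ∩ R2 = {A}.
Closure of {A}: A → C applies, adding C; AC → BD applies, adding BD. So (A)⁺ = {ABCD}.
This closure contains every attribute of R1, so R1 ∩ R2 → R1. The join is lossless.

Yes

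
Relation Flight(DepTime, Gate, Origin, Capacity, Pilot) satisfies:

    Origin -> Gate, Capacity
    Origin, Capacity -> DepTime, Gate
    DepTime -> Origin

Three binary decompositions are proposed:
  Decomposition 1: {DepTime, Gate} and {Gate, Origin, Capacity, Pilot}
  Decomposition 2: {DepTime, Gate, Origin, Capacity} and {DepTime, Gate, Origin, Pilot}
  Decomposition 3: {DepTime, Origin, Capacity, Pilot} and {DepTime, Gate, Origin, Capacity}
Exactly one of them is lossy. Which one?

Decomposition 1: common = {Gate}, closure = {Gate} → lossy.
Decomposition 2: common = {DepTime, Gate, Origin}, closure = {DepTime, Gate, Origin, Capacity} → lossless.
Decomposition 3: common = {DepTime, Origin, Capacity}, closure = {DepTime, Gate, Origin, Capacity} → lossless.

Decomposition 1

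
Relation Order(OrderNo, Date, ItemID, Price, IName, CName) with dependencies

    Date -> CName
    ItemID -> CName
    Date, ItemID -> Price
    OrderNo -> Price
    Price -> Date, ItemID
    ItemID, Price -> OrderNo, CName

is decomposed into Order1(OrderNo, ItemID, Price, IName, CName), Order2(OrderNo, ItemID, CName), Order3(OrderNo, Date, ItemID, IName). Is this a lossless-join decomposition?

Yes

Chase test. Columns are OrderNo, Date, ItemID, Price, IName, CName; row i has aⱼ where attribute j ∈ Orderi, else bᵢⱼ.
Initial tableau (one row per fragment):
  row 1: a1 b12 a3 a4 a5 a6
  row 2: a1 b22 a3 b24 b25 a6
  row 3: a1 a2 a3 b34 a5 b36
Rows 1 and 3 agree on ItemID; apply ItemID→CName and equate their CName entries.
Rows 1 and 2 agree on OrderNo; apply OrderNo→Price and equate their Price entries.
Rows 1 and 3 agree on OrderNo; apply OrderNo→Price and equate their Price entries.
Rows 1 and 2 agree on Price; apply Price→Date, ItemID and equate their Date, ItemID entries.
Rows 1 and 3 agree on Price; apply Price→Date, ItemID and equate their Date, ItemID entries.
Row 1 is now all distinguished symbols — the join is lossless.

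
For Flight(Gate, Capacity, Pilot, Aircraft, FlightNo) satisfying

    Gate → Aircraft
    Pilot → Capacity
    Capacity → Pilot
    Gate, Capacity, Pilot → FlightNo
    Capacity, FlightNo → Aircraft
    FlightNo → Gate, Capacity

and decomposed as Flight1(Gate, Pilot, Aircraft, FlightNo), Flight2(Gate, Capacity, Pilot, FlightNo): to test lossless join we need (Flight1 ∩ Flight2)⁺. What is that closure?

Gate, Capacity, Pilot, Aircraft, FlightNo

Flight1 ∩ Flight2 = {Gate, Pilot, FlightNo}.
Gate → Aircraft applies, adding Aircraft
Pilot → Capacity applies, adding Capacity
Closure: {Gate, Capacity, Pilot, Aircraft, FlightNo}.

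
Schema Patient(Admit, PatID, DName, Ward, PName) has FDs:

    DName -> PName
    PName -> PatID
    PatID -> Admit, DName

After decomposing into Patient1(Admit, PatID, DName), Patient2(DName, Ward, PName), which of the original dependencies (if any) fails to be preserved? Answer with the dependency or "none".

DName → PName lies within Patient2.
PName → PatID: restricted closure across fragments reaches PatID.
PatID → Admit, DName lies within Patient1.
Every dependency is enforceable on the fragments, so the decomposition is dependency-preserving.

none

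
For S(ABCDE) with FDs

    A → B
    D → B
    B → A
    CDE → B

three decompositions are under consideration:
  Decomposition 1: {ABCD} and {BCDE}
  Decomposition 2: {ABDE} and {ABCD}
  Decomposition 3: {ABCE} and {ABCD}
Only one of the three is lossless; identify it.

Decomposition 1

Decomposition 1: common = {BCD}, closure = {ABCD} → lossless.
Decomposition 2: common = {ABD}, closure = {ABD} → lossy.
Decomposition 3: common = {ABC}, closure = {ABC} → lossy.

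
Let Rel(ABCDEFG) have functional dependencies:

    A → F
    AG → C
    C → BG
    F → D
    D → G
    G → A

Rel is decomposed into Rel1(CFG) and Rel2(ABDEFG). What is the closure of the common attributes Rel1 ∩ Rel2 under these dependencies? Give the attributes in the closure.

ABCDFG

Rel1 ∩ Rel2 = {FG}.
F → D applies, adding D
G → A applies, adding A
AG → C applies, adding C
C → BG applies, adding B
Closure: {ABCDFG}.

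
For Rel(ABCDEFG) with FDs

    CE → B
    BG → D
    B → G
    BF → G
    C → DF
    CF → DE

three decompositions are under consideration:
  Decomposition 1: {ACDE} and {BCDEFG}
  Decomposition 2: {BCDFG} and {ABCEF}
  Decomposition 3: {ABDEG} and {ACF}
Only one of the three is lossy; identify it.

Decomposition 1: common = {CDE}, closure = {BCDEFG} → lossless.
Decomposition 2: common = {BCF}, closure = {BCDEFG} → lossless.
Decomposition 3: common = {A}, closure = {A} → lossy.

Decomposition 3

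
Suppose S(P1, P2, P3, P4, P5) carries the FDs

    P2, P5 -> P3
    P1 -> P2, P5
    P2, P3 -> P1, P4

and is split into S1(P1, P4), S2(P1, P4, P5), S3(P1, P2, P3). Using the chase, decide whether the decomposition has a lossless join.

Yes

Chase test. Columns are P1, P2, P3, P4, P5; row i has aⱼ where attribute j ∈ Si, else bᵢⱼ.
Initial tableau (one row per fragment):
  row 1: a1 b12 b13 a4 b15
  row 2: a1 b22 b23 a4 a5
  row 3: a1 a2 a3 b34 b35
Rows 1 and 2 agree on P1; apply P1→P2, P5 and equate their P2, P5 entries.
Rows 1 and 3 agree on P1; apply P1→P2, P5 and equate their P2, P5 entries.
Rows 1 and 2 agree on P2, P5; apply P2, P5→P3 and equate their P3 entries.
Rows 1 and 3 agree on P2, P5; apply P2, P5→P3 and equate their P3 entries.
Rows 1 and 3 agree on P2, P3; apply P2, P3→P1, P4 and equate their P1, P4 entries.
Row 1 is now all distinguished symbols — the join is lossless.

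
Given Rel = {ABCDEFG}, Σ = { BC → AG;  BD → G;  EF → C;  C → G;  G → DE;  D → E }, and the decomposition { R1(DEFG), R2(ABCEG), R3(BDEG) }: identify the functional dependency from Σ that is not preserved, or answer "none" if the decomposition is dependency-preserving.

Check EF → C: no single fragment contains all of {CEF}, and the restricted closure of {EF} across the fragments never reaches {C}.
BC → AG is preserved.
BD → G is preserved.
C → G is preserved.
G → DE is preserved.
D → E is preserved.

EF → C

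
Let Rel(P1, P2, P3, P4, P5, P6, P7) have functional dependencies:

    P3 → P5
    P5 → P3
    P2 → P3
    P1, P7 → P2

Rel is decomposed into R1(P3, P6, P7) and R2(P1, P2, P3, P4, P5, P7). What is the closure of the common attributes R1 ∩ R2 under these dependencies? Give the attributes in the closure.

R1 ∩ R2 = {P3, P7}.
P3 → P5 applies, adding P5
Closure: {P3, P5, P7}.

P3, P5, P7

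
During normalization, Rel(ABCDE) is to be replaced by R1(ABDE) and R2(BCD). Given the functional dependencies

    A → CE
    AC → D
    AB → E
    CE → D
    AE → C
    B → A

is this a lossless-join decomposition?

Common attributes: R1 ∩ R2 = {BD}.
Closure of {BD}: B → A applies, adding A; A → CE applies, adding CE. So (BD)⁺ = {ABCDE}.
This closure contains every attribute of R1, so R1 ∩ R2 → R1. The join is lossless.

Yes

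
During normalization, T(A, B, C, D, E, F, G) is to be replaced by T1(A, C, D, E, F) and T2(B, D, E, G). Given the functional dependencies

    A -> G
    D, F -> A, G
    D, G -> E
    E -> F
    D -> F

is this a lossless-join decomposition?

Common attributes: T1 ∩ T2 = {D, E}.
Closure of {D, E}: E → F applies, adding F; D, F → A, G applies, adding A, G. So (D, E)⁺ = {A, D, E, F, G}.
The closure contains neither all of T1 = {A, C, D, E, F} nor all of T2 = {B, D, E, G}, so the common attributes are not a superkey of either fragment. The join is lossy.

No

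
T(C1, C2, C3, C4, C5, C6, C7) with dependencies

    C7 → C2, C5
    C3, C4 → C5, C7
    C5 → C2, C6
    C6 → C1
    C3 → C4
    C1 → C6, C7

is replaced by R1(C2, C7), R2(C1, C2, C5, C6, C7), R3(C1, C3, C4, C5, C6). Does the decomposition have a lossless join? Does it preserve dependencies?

lossless and dependency-preserving

Lossless test (chase): Rows 1 and 2 agree on C7; apply C7→C2, C5 and equate their C2, C5 entries. Rows 1 and 2 agree on C5; apply C5→C2, C6 and equate their C2, C6 entries. Rows 1 and 3 agree on C5; apply C5→C2, C6 and equate their C2, C6 entries. Rows 1 and 2 agree on C6; apply C6→C1 and equate their C1 entries. Rows 1 and 3 agree on C1; apply C1→C6, C7 and equate their C6, C7 entries. Row 3 is now all distinguished symbols — the join is lossless.
Dependency preservation: C3, C4 → C5, C7 is not contained in any single fragment, but the restricted closure of its left-hand side across the fragments still reaches the right-hand side; the remaining FDs each lie inside some fragment. All dependencies are preserved.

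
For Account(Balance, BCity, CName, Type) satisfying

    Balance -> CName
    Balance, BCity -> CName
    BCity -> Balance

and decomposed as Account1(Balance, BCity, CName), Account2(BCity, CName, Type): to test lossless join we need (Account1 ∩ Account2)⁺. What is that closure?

Account1 ∩ Account2 = {BCity, CName}.
BCity → Balance applies, adding Balance
Closure: {Balance, BCity, CName}.

Balance, BCity, CName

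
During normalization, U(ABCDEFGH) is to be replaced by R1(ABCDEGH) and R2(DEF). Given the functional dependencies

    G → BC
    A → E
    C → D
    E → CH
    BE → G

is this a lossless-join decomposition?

Common attributes: R1 ∩ R2 = {DE}.
Closure of {DE}: E → CH applies, adding CH. So (DE)⁺ = {CDEH}.
The closure contains neither all of R1 = {ABCDEGH} nor all of R2 = {DEF}, so the common attributes are not a superkey of either fragment. The join is lossy.

No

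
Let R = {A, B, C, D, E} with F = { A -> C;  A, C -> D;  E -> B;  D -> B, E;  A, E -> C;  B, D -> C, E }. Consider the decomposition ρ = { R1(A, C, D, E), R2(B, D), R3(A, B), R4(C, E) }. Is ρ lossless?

Yes

Chase test. Columns are A, B, C, D, E; row i has aⱼ where attribute j ∈ Ri, else bᵢⱼ.
Initial tableau (one row per fragment):
  row 1: a1 b12 a3 a4 a5
  row 2: b21 a2 b23 a4 b25
  row 3: a1 a2 b33 b34 b35
  row 4: b41 b42 a3 b44 a5
Rows 1 and 3 agree on A; apply A→C and equate their C entries.
Rows 1 and 3 agree on A, C; apply A, C→D and equate their D entries.
Rows 1 and 4 agree on E; apply E→B and equate their B entries.
Rows 1 and 2 agree on D; apply D→B, E and equate their B, E entries.
Rows 1 and 3 agree on D; apply D→B, E and equate their B, E entries.
Rows 1 and 2 agree on B, D; apply B, D→C, E and equate their C, E entries.
Row 1 is now all distinguished symbols — the join is lossless.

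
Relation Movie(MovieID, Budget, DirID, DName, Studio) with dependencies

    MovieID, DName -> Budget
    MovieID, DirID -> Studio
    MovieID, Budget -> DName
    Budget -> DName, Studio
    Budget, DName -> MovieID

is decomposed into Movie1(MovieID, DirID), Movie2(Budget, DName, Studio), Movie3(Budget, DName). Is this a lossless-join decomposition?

Chase test. Columns are MovieID, Budget, DirID, DName, Studio; row i has aⱼ where attribute j ∈ Moviei, else bᵢⱼ.
Initial tableau (one row per fragment):
  row 1: a1 b12 a3 b14 b15
  row 2: b21 a2 b23 a4 a5
  row 3: b31 a2 b33 a4 b35
Rows 2 and 3 agree on Budget; apply Budget→DName, Studio and equate their DName, Studio entries.
Rows 2 and 3 agree on Budget, DName; apply Budget, DName→MovieID and equate their MovieID entries.
No row becomes fully distinguished — the join is lossy.

No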